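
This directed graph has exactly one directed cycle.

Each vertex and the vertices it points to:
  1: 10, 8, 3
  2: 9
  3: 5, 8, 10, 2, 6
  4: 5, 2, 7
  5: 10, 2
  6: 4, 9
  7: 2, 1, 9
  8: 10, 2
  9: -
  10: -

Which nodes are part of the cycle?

DFS with gray/black marking from 4:
4 gray
  5 gray
    10 gray
    10 black
    2 gray
      9 gray
      9 black
    2 black
  5 black
  4→2: 2 black — skip
  7 gray
    7→2: 2 black — skip
    1 gray
      1→10: 10 black — skip
      8 gray
        8→10: 10 black — skip
        8→2: 2 black — skip
      8 black
      3 gray
        3→5: 5 black — skip
        3→8: 8 black — skip
        3→10: 10 black — skip
        3→2: 2 black — skip
        6 gray
          6→4: 4 is gray → back edge
Back edge closes the cycle 4 → 7 → 1 → 3 → 6 → 4; its vertices are {1, 3, 4, 6, 7}.

1, 3, 4, 6, 7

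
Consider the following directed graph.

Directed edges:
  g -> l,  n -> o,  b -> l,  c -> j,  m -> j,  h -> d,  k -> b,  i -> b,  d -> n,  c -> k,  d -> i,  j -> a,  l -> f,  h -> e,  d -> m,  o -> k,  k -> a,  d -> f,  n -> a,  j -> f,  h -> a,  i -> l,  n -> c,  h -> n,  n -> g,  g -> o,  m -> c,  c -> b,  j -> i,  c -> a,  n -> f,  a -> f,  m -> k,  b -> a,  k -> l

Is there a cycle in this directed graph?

DFS with white/gray/black marking, starting from o:
o gray
  k gray
    a gray
      f gray
      f black
    a black
    b gray
      b→a: a black — skip
      l gray
        l→f: f black — skip
      l black
    b black
    k→l: l black — skip
  k black
o black
c gray
  c→a: a black — skip
  c→k: k black — skip
  j gray
    j→a: a black — skip
    j→f: f black — skip
    i gray
      i→b: b black — skip
      i→l: l black — skip
    i black
  j black
  c→b: b black — skip
c black
d gray
  m gray
    m→c: c black — skip
    m→j: j black — skip
    m→k: k black — skip
  m black
  n gray
    n→a: a black — skip
    n→o: o black — skip
    g gray
      g→o: o black — skip
      g→l: l black — skip
    g black
    n→f: f black — skip
    n→c: c black — skip
  n black
  d→i: i black — skip
  d→f: f black — skip
d black
e gray
e black
h gray
  h→e: e black — skip
  h→d: d black — skip
  h→a: a black — skip
  h→n: n black — skip
h black
Every edge goes to a white or black vertex — no back edge, so the graph is acyclic.

No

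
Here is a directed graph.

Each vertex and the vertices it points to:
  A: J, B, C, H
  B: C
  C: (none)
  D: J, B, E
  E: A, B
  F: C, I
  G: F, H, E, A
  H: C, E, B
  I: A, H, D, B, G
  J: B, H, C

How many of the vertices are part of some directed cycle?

7

A vertex is on a directed cycle iff it belongs to a strongly connected component of size ≥ 2 (or has a self-loop).
The vertices on cycles are {A, E, F, G, H, I, J} — 7 in total.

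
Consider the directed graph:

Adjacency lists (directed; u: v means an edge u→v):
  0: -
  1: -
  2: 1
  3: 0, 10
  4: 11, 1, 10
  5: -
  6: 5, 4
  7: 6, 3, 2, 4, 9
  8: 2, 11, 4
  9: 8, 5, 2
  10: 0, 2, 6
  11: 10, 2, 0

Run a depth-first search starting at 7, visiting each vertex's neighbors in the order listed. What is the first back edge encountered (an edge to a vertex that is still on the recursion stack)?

DFS from 7 (visiting each vertex's neighbors in the order listed); mark gray on enter, black on exit:
7 gray
  6 gray
    5 gray
    5 black
    4 gray
      11 gray
        10 gray
          0 gray
          0 black
          2 gray
            1 gray
            1 black
          2 black
          10→6: 6 is gray → back edge
First back edge: 10 → 6.

10→6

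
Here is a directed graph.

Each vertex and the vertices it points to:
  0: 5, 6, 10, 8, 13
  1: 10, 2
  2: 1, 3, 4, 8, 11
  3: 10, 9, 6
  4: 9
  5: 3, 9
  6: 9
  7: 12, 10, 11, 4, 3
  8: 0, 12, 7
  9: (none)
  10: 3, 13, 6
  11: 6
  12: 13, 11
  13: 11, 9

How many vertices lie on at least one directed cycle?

A vertex is on a directed cycle iff it belongs to a strongly connected component of size ≥ 2 (or has a self-loop).
The vertices on cycles are {0, 1, 2, 3, 8, 10} — 6 in total.

6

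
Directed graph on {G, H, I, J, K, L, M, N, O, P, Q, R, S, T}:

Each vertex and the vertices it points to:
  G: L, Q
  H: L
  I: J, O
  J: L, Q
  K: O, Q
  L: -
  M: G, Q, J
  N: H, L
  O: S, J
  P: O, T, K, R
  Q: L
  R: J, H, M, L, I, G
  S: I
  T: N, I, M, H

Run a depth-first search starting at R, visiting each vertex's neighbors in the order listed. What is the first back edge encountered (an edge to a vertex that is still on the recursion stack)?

S->I

DFS from R (visiting each vertex's neighbors in the order listed); mark gray on enter, black on exit:
R gray
  J gray
    L gray
    L black
    Q gray
      Q→L: L black — skip
    Q black
  J black
  H gray
    H→L: L black — skip
  H black
  M gray
    G gray
      G→L: L black — skip
      G→Q: Q black — skip
    G black
    M→Q: Q black — skip
    M→J: J black — skip
  M black
  R→L: L black — skip
  I gray
    I→J: J black — skip
    O gray
      S gray
        S→I: I is gray → back edge
First back edge: S → I.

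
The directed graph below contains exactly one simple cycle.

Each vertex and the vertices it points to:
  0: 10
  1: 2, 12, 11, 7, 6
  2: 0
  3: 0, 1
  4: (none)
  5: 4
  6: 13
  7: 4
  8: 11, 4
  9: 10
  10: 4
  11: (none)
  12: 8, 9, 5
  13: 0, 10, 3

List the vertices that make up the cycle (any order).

DFS with gray/black marking from 1:
1 gray
  2 gray
    0 gray
      10 gray
        4 gray
        4 black
      10 black
    0 black
  2 black
  12 gray
    8 gray
      11 gray
      11 black
      8→4: 4 black — skip
    8 black
    9 gray
      9→10: 10 black — skip
    9 black
    5 gray
      5→4: 4 black — skip
    5 black
  12 black
  1→11: 11 black — skip
  7 gray
    7→4: 4 black — skip
  7 black
  6 gray
    13 gray
      13→0: 0 black — skip
      13→10: 10 black — skip
      3 gray
        3→0: 0 black — skip
        3→1: 1 is gray → back edge
Back edge closes the cycle 1 → 6 → 13 → 3 → 1; its vertices are {1, 3, 6, 13}.

1, 3, 6, 13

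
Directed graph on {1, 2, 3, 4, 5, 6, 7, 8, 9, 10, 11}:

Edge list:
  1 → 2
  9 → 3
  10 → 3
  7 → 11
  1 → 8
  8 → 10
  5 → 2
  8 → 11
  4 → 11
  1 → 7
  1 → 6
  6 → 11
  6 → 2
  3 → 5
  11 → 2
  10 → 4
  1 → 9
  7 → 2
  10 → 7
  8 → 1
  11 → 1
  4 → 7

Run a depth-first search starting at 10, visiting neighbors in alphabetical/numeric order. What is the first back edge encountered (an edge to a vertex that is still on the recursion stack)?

6→11

DFS from 10 (visiting neighbors in alphabetical/numeric order); mark gray on enter, black on exit:
10 gray
  3 gray
    5 gray
      2 gray
      2 black
    5 black
  3 black
  4 gray
    7 gray
      7→2: 2 black — skip
      11 gray
        1 gray
          1→2: 2 black — skip
          6 gray
            6→2: 2 black — skip
            6→11: 11 is gray → back edge
First back edge: 6 → 11.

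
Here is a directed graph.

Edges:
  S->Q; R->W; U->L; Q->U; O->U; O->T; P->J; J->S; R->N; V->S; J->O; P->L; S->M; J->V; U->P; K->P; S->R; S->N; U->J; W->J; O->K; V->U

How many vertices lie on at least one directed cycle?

10

A vertex is on a directed cycle iff it belongs to a strongly connected component of size ≥ 2 (or has a self-loop).
The vertices on cycles are {J, K, O, P, Q, R, S, U, V, W} — 10 in total.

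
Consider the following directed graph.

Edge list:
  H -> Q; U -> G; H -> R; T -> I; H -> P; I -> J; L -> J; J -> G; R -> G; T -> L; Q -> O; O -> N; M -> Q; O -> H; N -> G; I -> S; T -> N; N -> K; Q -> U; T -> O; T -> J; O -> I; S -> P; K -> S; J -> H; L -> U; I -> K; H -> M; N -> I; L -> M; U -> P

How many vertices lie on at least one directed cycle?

A vertex is on a directed cycle iff it belongs to a strongly connected component of size ≥ 2 (or has a self-loop).
The vertices on cycles are {H, I, J, M, N, O, Q} — 7 in total.

7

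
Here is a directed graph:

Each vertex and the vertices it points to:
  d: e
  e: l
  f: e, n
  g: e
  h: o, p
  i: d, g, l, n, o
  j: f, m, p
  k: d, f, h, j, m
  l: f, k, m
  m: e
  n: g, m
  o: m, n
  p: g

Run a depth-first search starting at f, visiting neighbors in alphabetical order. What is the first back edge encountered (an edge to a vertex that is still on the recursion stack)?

DFS from f (visiting neighbors in alphabetical order); mark gray on enter, black on exit:
f gray
  e gray
    l gray
      l→f: f is gray → back edge
First back edge: l → f.

l→f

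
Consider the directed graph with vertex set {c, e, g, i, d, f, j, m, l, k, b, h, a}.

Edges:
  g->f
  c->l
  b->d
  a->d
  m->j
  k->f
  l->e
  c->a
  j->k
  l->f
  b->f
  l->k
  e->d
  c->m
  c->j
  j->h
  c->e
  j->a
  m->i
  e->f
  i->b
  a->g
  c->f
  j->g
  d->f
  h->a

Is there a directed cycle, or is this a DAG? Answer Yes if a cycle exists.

No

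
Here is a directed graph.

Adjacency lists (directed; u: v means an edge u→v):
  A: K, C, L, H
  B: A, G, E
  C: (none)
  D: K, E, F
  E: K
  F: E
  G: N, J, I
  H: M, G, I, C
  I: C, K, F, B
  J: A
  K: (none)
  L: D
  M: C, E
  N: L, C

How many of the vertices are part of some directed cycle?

A vertex is on a directed cycle iff it belongs to a strongly connected component of size ≥ 2 (or has a self-loop).
The vertices on cycles are {A, B, G, H, I, J} — 6 in total.

6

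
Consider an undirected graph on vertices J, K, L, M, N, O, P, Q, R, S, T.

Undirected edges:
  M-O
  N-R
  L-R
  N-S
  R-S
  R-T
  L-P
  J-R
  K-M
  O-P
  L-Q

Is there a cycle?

Yes

DFS, tracking each vertex's parent; an edge to a visited non-parent vertex closes a cycle.
Start from O:
visit O (parent –)
  visit M (parent O)
    visit K (parent M)
      K–M: parent, skip
    M–O: parent, skip
  visit P (parent O)
    visit L (parent P)
      L–P: parent, skip
      visit R (parent L)
        visit N (parent R)
          N–R: parent, skip
          visit S (parent N)
            S–N: parent, skip
            S–R: R visited and ≠ parent → cycle
Cycle: R – N – S – R.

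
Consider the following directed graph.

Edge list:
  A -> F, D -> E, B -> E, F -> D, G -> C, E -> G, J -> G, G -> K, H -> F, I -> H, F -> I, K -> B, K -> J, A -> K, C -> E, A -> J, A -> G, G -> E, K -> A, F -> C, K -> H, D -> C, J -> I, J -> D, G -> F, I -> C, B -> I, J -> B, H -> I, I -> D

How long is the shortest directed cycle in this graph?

For each vertex v, BFS finds the shortest path from v back to v.
The shortest such closed walk is A → K → A, length 2.

2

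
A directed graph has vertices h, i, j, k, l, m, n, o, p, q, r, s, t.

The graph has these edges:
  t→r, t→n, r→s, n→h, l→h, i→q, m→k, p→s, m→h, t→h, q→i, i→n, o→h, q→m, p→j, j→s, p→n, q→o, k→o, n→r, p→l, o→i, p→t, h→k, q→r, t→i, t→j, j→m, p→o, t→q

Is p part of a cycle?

No

p lies on a cycle iff there is a path from p back to itself.
Exploring from p, it never reaches itself; equivalently, its strongly connected component is a singleton.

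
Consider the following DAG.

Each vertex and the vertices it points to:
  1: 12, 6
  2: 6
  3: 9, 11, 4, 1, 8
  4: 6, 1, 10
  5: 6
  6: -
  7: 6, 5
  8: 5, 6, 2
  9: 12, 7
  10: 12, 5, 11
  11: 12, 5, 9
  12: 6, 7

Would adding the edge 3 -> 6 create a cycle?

Adding 3→6 creates a cycle iff 6 can already reach 3.
Explore from 6: no path reaches 3. The graph stays acyclic.

No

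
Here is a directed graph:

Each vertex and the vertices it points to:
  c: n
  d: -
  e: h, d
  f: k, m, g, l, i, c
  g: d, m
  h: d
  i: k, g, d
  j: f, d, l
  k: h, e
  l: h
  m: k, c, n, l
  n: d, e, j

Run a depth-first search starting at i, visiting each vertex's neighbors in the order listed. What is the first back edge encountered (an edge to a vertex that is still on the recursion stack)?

DFS from i (visiting each vertex's neighbors in the order listed); mark gray on enter, black on exit:
i gray
  k gray
    h gray
      d gray
      d black
    h black
    e gray
      e→h: h black — skip
      e→d: d black — skip
    e black
  k black
  g gray
    g→d: d black — skip
    m gray
      m→k: k black — skip
      c gray
        n gray
          n→d: d black — skip
          n→e: e black — skip
          j gray
            f gray
              f→k: k black — skip
              f→m: m is gray → back edge
First back edge: f → m.

f->m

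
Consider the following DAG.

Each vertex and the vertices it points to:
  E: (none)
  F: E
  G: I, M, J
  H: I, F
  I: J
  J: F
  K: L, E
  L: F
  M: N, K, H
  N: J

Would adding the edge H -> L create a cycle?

Adding H→L creates a cycle iff L can already reach H.
Explore from L: no path reaches H. The graph stays acyclic.

No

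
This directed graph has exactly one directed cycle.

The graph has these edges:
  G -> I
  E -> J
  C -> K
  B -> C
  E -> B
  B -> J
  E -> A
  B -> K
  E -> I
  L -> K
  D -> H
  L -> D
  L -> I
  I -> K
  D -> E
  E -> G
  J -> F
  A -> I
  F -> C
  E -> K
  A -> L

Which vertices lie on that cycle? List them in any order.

A, D, E, L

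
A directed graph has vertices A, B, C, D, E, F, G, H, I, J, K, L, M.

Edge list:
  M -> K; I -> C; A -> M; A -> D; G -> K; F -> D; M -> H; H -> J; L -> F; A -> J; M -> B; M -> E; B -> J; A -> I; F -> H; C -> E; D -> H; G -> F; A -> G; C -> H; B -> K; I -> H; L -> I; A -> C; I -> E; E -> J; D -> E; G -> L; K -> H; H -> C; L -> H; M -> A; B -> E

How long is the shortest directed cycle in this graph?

For each vertex v, BFS finds the shortest path from v back to v.
The shortest such closed walk is A → M → A, length 2.

2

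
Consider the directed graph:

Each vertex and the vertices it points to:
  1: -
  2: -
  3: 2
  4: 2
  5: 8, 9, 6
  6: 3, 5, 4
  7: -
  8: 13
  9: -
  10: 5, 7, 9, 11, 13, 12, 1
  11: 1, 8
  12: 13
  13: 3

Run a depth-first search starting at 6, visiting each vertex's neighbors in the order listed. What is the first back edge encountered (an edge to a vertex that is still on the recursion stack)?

5→6

DFS from 6 (visiting each vertex's neighbors in the order listed); mark gray on enter, black on exit:
6 gray
  3 gray
    2 gray
    2 black
  3 black
  5 gray
    8 gray
      13 gray
        13→3: 3 black — skip
      13 black
    8 black
    9 gray
    9 black
    5→6: 6 is gray → back edge
First back edge: 5 → 6.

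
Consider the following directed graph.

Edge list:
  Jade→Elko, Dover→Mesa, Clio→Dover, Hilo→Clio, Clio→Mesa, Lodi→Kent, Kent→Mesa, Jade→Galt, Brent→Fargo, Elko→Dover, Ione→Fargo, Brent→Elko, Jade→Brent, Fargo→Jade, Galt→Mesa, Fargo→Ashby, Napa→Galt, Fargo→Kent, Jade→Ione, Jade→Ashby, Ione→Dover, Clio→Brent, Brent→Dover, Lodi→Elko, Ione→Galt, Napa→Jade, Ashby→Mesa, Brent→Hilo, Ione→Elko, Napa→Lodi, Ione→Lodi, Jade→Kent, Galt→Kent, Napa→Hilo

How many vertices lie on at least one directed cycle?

6

A vertex is on a directed cycle iff it belongs to a strongly connected component of size ≥ 2 (or has a self-loop).
The vertices on cycles are {Clio, Hilo, Ione, Jade, Brent, Fargo} — 6 in total.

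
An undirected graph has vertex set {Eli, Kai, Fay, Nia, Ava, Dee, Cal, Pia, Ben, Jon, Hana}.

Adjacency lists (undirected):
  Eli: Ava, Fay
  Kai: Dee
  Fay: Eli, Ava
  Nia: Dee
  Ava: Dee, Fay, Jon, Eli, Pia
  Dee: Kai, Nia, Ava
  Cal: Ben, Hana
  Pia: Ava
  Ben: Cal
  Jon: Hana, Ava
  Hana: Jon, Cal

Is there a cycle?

DFS, tracking each vertex's parent; an edge to a visited non-parent vertex closes a cycle.
Start from Ben:
visit Ben (parent –)
  visit Cal (parent Ben)
    Cal–Ben: parent, skip
    visit Hana (parent Cal)
      visit Jon (parent Hana)
        Jon–Hana: parent, skip
        visit Ava (parent Jon)
          visit Dee (parent Ava)
            visit Kai (parent Dee)
              Kai–Dee: parent, skip
            visit Nia (parent Dee)
              Nia–Dee: parent, skip
            Dee–Ava: parent, skip
          visit Fay (parent Ava)
            visit Eli (parent Fay)
              Eli–Ava: Ava visited and ≠ parent → cycle
Cycle: Ava – Fay – Eli – Ava.

Yes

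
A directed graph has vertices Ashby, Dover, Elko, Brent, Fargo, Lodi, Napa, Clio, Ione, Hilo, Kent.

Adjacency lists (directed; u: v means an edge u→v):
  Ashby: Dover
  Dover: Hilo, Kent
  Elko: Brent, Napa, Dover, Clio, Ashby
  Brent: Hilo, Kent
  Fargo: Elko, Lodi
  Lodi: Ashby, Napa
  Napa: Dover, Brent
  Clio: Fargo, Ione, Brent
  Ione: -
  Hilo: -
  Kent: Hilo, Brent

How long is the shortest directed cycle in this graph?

2

For each vertex v, BFS finds the shortest path from v back to v.
The shortest such closed walk is Brent → Kent → Brent, length 2.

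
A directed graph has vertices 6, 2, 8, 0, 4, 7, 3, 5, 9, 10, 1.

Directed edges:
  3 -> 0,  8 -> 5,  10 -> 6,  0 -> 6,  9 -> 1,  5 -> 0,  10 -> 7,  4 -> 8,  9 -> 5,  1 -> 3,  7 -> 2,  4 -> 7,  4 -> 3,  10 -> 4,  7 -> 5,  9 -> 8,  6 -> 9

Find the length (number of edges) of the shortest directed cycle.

For each vertex v, BFS finds the shortest path from v back to v.
The shortest such closed walk is 6 → 9 → 5 → 0 → 6, length 4.

4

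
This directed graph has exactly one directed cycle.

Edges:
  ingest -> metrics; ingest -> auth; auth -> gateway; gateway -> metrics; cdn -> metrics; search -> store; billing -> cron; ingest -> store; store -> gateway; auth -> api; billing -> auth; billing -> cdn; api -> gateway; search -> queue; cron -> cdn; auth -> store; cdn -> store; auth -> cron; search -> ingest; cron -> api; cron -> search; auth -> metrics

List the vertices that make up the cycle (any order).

DFS with gray/black marking from cron:
cron gray
  cdn gray
    store gray
      gateway gray
        metrics gray
        metrics black
      gateway black
    store black
    cdn→metrics: metrics black — skip
  cdn black
  api gray
    api→gateway: gateway black — skip
  api black
  search gray
    ingest gray
      ingest→metrics: metrics black — skip
      ingest→store: store black — skip
      auth gray
        auth→metrics: metrics black — skip
        auth→cron: cron is gray → back edge
Back edge closes the cycle cron → search → ingest → auth → cron; its vertices are {auth, cron, ingest, search}.

auth, cron, ingest, search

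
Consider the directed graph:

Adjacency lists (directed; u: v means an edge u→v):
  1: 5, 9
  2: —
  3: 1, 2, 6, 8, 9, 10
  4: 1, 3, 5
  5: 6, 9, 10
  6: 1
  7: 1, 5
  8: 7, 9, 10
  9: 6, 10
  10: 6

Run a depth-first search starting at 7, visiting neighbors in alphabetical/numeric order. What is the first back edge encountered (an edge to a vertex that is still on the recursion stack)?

6->1

DFS from 7 (visiting neighbors in alphabetical/numeric order); mark gray on enter, black on exit:
7 gray
  1 gray
    5 gray
      6 gray
        6→1: 1 is gray → back edge
First back edge: 6 → 1.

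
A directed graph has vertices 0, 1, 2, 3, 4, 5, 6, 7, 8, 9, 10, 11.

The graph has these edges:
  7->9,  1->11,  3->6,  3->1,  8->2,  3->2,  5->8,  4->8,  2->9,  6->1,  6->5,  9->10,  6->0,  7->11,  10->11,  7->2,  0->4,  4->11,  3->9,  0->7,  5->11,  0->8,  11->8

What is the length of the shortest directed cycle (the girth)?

For each vertex v, BFS finds the shortest path from v back to v.
The shortest such closed walk is 2 → 9 → 10 → 11 → 8 → 2, length 5.

5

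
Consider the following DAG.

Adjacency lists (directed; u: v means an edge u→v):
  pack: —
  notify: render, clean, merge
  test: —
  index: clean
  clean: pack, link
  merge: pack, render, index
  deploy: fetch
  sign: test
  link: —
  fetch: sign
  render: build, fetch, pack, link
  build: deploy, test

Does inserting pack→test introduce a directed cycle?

No

Adding pack→test creates a cycle iff test can already reach pack.
Explore from test: no path reaches pack. The graph stays acyclic.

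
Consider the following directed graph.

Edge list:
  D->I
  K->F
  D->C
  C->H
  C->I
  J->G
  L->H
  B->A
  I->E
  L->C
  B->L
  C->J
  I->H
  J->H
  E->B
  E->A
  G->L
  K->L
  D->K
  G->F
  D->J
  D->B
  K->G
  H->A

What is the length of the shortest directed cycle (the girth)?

For each vertex v, BFS finds the shortest path from v back to v.
The shortest such closed walk is J → G → L → C → J, length 4.

4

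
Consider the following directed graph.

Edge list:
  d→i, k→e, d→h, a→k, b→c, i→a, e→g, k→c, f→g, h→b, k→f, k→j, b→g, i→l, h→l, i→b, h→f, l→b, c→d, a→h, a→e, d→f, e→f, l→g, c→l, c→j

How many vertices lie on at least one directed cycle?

8

A vertex is on a directed cycle iff it belongs to a strongly connected component of size ≥ 2 (or has a self-loop).
The vertices on cycles are {a, b, c, d, h, i, k, l} — 8 in total.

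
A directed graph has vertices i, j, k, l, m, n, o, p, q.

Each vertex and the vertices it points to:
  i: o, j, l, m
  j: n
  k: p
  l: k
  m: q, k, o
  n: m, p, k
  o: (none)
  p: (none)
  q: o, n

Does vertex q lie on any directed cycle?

Yes

q is on a cycle iff q can reach itself via ≥1 edge.
q → n → m → q — yes.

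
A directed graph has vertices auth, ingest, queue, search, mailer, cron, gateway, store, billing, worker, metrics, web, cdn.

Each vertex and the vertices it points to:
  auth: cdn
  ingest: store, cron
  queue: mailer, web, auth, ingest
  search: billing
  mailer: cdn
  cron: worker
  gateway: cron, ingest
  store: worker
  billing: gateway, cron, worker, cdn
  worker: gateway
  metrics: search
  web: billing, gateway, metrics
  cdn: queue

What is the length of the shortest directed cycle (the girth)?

3

For each vertex v, BFS finds the shortest path from v back to v.
The shortest such closed walk is queue → mailer → cdn → queue, length 3.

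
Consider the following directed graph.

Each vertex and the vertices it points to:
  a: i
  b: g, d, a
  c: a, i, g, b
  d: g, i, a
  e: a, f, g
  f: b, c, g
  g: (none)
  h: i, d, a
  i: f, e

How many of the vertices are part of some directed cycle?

A vertex is on a directed cycle iff it belongs to a strongly connected component of size ≥ 2 (or has a self-loop).
The vertices on cycles are {a, b, c, d, e, f, i} — 7 in total.

7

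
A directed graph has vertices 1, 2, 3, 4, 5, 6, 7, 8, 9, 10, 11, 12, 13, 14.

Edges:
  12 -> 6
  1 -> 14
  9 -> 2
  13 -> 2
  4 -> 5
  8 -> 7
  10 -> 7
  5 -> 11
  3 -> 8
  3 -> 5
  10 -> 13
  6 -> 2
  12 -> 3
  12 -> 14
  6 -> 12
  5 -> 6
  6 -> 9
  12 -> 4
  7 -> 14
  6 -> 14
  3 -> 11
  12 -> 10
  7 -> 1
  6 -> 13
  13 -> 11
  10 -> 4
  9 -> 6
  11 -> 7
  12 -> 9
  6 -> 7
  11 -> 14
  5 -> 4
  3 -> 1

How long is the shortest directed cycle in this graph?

2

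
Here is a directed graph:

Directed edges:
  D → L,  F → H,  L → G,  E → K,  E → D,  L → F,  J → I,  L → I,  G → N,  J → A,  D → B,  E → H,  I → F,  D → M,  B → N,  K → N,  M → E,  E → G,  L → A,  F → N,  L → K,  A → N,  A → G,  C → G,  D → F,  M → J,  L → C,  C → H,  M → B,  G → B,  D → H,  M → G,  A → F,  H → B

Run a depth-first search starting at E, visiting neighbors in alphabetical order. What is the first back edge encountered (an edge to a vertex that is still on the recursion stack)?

DFS from E (visiting neighbors in alphabetical order); mark gray on enter, black on exit:
E gray
  D gray
    B gray
      N gray
      N black
    B black
    F gray
      H gray
        H→B: B black — skip
      H black
      F→N: N black — skip
    F black
    D→H: H black — skip
    L gray
      A gray
        A→F: F black — skip
        G gray
          G→B: B black — skip
          G→N: N black — skip
        G black
        A→N: N black — skip
      A black
      C gray
        C→G: G black — skip
        C→H: H black — skip
      C black
      L→F: F black — skip
      L→G: G black — skip
      I gray
        I→F: F black — skip
      I black
      K gray
        K→N: N black — skip
      K black
    L black
    M gray
      M→B: B black — skip
      M→E: E is gray → back edge
First back edge: M → E.

M→E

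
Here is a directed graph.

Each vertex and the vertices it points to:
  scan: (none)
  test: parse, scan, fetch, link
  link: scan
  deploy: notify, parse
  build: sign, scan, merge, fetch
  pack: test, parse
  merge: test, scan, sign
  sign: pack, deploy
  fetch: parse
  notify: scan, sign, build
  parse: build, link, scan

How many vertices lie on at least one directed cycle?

A vertex is on a directed cycle iff it belongs to a strongly connected component of size ≥ 2 (or has a self-loop).
The vertices on cycles are {pack, sign, test, build, fetch, merge, parse, deploy, notify} — 9 in total.

9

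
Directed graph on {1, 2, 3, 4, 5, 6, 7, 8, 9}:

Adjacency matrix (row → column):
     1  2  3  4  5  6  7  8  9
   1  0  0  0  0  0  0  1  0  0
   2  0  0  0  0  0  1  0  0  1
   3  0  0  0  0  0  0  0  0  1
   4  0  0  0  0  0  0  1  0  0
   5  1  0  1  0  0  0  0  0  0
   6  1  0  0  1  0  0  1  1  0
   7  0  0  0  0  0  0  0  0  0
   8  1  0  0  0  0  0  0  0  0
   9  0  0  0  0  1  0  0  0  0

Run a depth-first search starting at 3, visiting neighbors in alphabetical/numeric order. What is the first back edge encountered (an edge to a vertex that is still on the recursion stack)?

DFS from 3 (visiting neighbors in alphabetical/numeric order); mark gray on enter, black on exit:
3 gray
  9 gray
    5 gray
      1 gray
        7 gray
        7 black
      1 black
      5→3: 3 is gray → back edge
First back edge: 5 → 3.

5->3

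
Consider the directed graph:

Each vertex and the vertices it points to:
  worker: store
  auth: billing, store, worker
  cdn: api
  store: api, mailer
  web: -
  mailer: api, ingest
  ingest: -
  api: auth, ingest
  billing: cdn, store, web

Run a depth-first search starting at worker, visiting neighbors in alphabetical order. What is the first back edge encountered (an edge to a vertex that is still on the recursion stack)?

cdn→api

DFS from worker (visiting neighbors in alphabetical order); mark gray on enter, black on exit:
worker gray
  store gray
    api gray
      auth gray
        billing gray
          cdn gray
            cdn→api: api is gray → back edge
First back edge: cdn → api.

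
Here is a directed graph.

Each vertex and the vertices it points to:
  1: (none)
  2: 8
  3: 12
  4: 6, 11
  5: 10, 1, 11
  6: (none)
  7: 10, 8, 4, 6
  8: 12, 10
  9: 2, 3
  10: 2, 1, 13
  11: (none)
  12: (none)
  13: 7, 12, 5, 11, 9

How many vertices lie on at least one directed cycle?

A vertex is on a directed cycle iff it belongs to a strongly connected component of size ≥ 2 (or has a self-loop).
The vertices on cycles are {2, 5, 7, 8, 9, 10, 13} — 7 in total.

7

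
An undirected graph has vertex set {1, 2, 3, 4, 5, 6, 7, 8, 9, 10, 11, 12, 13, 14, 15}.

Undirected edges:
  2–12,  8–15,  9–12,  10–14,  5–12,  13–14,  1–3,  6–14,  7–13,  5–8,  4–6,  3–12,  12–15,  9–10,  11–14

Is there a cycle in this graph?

Yes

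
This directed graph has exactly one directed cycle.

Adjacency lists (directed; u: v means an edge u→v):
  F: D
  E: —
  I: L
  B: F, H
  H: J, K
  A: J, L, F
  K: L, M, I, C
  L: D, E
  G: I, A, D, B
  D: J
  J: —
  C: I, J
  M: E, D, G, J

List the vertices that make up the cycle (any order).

DFS with gray/black marking from G:
G gray
  I gray
    L gray
      D gray
        J gray
        J black
      D black
      E gray
      E black
    L black
  I black
  A gray
    A→J: J black — skip
    A→L: L black — skip
    F gray
      F→D: D black — skip
    F black
  A black
  G→D: D black — skip
  B gray
    B→F: F black — skip
    H gray
      H→J: J black — skip
      K gray
        K→L: L black — skip
        M gray
          M→E: E black — skip
          M→D: D black — skip
          M→G: G is gray → back edge
Back edge closes the cycle G → B → H → K → M → G; its vertices are {B, G, H, K, M}.

B, G, H, K, M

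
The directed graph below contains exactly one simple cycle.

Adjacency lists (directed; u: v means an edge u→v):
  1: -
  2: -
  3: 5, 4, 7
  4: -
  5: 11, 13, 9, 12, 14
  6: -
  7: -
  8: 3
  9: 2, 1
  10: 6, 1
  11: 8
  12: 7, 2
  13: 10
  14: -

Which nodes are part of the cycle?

3, 5, 8, 11

DFS with gray/black marking from 5:
5 gray
  11 gray
    8 gray
      3 gray
        3→5: 5 is gray → back edge
Back edge closes the cycle 5 → 11 → 8 → 3 → 5; its vertices are {3, 5, 8, 11}.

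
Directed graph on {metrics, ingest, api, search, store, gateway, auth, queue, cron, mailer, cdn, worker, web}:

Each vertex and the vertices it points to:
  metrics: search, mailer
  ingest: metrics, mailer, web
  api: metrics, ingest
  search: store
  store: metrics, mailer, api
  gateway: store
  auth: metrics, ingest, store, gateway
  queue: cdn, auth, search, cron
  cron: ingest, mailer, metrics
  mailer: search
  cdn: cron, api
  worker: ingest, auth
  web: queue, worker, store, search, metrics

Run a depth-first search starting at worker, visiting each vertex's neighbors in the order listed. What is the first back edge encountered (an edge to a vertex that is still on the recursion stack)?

DFS from worker (visiting each vertex's neighbors in the order listed); mark gray on enter, black on exit:
worker gray
  ingest gray
    metrics gray
      search gray
        store gray
          store→metrics: metrics is gray → back edge
First back edge: store → metrics.

store→metrics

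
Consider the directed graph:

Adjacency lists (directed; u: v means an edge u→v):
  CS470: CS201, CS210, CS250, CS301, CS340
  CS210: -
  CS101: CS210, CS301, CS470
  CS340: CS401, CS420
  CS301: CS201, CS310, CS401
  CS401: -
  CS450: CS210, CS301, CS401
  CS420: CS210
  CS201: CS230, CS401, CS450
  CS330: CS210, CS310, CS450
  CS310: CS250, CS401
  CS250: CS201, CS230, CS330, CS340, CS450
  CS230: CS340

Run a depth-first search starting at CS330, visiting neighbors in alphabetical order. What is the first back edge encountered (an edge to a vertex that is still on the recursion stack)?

DFS from CS330 (visiting neighbors in alphabetical order); mark gray on enter, black on exit:
CS330 gray
  CS210 gray
  CS210 black
  CS310 gray
    CS250 gray
      CS201 gray
        CS230 gray
          CS340 gray
            CS401 gray
            CS401 black
            CS420 gray
              CS420→CS210: CS210 black — skip
            CS420 black
          CS340 black
        CS230 black
        CS201→CS401: CS401 black — skip
        CS450 gray
          CS450→CS210: CS210 black — skip
          CS301 gray
            CS301→CS201: CS201 is gray → back edge
First back edge: CS301 → CS201.

CS301->CS201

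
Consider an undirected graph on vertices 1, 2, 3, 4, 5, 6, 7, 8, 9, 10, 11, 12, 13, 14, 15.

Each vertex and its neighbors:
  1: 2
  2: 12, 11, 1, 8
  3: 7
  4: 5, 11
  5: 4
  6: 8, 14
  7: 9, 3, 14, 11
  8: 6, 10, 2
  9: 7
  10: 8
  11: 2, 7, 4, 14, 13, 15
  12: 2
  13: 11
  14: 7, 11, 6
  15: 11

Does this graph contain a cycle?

DFS, tracking each vertex's parent; an edge to a visited non-parent vertex closes a cycle.
Start from 4:
visit 4 (parent –)
  visit 5 (parent 4)
    5–4: parent, skip
  visit 11 (parent 4)
    visit 2 (parent 11)
      visit 12 (parent 2)
        12–2: parent, skip
      2–11: parent, skip
      visit 1 (parent 2)
        1–2: parent, skip
      visit 8 (parent 2)
        visit 6 (parent 8)
          6–8: parent, skip
          visit 14 (parent 6)
            visit 7 (parent 14)
              visit 9 (parent 7)
                9–7: parent, skip
              visit 3 (parent 7)
                3–7: parent, skip
              7–14: parent, skip
              7–11: 11 visited and ≠ parent → cycle
Cycle: 11 – 2 – 8 – 6 – 14 – 7 – 11.

Yes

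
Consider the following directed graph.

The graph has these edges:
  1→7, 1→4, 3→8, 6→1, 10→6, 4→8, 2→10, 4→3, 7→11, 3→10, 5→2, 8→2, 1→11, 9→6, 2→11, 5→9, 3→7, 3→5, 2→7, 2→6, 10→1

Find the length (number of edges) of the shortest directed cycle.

4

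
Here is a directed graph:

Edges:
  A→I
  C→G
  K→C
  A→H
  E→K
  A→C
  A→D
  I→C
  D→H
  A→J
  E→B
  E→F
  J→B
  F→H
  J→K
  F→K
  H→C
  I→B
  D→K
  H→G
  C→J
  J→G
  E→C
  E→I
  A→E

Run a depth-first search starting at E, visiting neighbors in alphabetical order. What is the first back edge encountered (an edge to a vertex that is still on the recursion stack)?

DFS from E (visiting neighbors in alphabetical order); mark gray on enter, black on exit:
E gray
  B gray
  B black
  C gray
    G gray
    G black
    J gray
      J→B: B black — skip
      J→G: G black — skip
      K gray
        K→C: C is gray → back edge
First back edge: K → C.

K->C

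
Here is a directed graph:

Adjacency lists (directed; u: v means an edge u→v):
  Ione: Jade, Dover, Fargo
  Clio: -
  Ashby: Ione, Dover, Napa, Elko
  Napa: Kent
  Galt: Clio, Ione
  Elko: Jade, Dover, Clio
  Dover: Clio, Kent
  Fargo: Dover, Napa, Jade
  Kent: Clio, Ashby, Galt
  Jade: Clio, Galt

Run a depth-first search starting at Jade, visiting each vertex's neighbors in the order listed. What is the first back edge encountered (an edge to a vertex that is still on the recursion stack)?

Ione→Jade

DFS from Jade (visiting each vertex's neighbors in the order listed); mark gray on enter, black on exit:
Jade gray
  Clio gray
  Clio black
  Galt gray
    Galt→Clio: Clio black — skip
    Ione gray
      Ione→Jade: Jade is gray → back edge
First back edge: Ione → Jade.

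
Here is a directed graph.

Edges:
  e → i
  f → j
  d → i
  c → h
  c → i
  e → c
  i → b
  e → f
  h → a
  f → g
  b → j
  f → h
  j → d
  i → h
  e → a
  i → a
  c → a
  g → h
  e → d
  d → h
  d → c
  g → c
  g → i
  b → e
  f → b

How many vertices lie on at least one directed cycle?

8

A vertex is on a directed cycle iff it belongs to a strongly connected component of size ≥ 2 (or has a self-loop).
The vertices on cycles are {b, c, d, e, f, g, i, j} — 8 in total.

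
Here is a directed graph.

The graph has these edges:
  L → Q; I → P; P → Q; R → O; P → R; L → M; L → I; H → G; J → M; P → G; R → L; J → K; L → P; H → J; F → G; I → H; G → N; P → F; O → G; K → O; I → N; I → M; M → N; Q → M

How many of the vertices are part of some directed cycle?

A vertex is on a directed cycle iff it belongs to a strongly connected component of size ≥ 2 (or has a self-loop).
The vertices on cycles are {I, L, P, R} — 4 in total.

4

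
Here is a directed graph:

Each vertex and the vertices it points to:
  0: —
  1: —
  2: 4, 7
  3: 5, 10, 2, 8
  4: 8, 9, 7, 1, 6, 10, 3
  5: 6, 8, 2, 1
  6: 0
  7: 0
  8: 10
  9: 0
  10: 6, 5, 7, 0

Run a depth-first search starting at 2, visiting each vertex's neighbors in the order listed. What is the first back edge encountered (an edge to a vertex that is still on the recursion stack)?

DFS from 2 (visiting each vertex's neighbors in the order listed); mark gray on enter, black on exit:
2 gray
  4 gray
    8 gray
      10 gray
        6 gray
          0 gray
          0 black
        6 black
        5 gray
          5→6: 6 black — skip
          5→8: 8 is gray → back edge
First back edge: 5 → 8.

5->8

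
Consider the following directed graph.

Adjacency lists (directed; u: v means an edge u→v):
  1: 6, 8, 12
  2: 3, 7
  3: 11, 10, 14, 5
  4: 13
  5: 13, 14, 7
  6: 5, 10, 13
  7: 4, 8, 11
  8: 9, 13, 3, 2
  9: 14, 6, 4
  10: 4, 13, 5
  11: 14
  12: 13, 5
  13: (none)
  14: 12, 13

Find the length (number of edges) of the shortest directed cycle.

For each vertex v, BFS finds the shortest path from v back to v.
The shortest such closed walk is 8 → 2 → 7 → 8, length 3.

3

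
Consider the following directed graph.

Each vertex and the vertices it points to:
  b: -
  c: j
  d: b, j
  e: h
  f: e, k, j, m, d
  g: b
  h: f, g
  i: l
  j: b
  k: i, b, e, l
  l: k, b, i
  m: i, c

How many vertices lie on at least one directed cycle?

A vertex is on a directed cycle iff it belongs to a strongly connected component of size ≥ 2 (or has a self-loop).
The vertices on cycles are {e, f, h, i, k, l, m} — 7 in total.

7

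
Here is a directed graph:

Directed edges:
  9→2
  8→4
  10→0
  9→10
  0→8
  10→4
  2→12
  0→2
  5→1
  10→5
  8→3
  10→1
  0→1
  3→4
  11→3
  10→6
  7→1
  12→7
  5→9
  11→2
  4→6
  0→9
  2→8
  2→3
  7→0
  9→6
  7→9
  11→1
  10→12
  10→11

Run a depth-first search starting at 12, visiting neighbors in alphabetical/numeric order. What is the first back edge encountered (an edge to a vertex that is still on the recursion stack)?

DFS from 12 (visiting neighbors in alphabetical/numeric order); mark gray on enter, black on exit:
12 gray
  7 gray
    0 gray
      1 gray
      1 black
      2 gray
        3 gray
          4 gray
            6 gray
            6 black
          4 black
        3 black
        8 gray
          8→3: 3 black — skip
          8→4: 4 black — skip
        8 black
        2→12: 12 is gray → back edge
First back edge: 2 → 12.

2→12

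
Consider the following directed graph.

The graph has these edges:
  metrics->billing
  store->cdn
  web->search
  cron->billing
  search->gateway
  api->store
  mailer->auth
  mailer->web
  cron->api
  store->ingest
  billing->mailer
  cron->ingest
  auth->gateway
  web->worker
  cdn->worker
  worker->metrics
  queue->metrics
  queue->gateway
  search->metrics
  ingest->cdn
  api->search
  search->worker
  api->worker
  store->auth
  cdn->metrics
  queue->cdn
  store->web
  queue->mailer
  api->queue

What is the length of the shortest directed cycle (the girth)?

For each vertex v, BFS finds the shortest path from v back to v.
The shortest such closed walk is billing → mailer → web → worker → metrics → billing, length 5.

5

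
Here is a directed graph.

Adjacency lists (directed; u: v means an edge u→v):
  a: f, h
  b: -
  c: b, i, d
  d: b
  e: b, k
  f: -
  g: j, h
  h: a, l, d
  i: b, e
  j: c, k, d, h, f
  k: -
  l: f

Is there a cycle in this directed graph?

Yes

DFS with white/gray/black marking, starting from c:
c gray
  b gray
  b black
  i gray
    i→b: b black — skip
    e gray
      e→b: b black — skip
      k gray
      k black
    e black
  i black
  d gray
    d→b: b black — skip
  d black
c black
a gray
  f gray
  f black
  h gray
    h→a: a is gray → back edge
Back edge found, so a cycle exists: a → h → a.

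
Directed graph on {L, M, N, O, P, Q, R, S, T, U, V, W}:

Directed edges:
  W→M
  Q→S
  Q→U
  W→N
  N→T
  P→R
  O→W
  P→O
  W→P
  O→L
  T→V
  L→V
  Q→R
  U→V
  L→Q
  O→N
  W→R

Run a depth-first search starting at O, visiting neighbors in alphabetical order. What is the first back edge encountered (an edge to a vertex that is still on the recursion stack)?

DFS from O (visiting neighbors in alphabetical order); mark gray on enter, black on exit:
O gray
  L gray
    Q gray
      R gray
      R black
      S gray
      S black
      U gray
        V gray
        V black
      U black
    Q black
    L→V: V black — skip
  L black
  N gray
    T gray
      T→V: V black — skip
    T black
  N black
  W gray
    M gray
    M black
    W→N: N black — skip
    P gray
      P→O: O is gray → back edge
First back edge: P → O.

P->O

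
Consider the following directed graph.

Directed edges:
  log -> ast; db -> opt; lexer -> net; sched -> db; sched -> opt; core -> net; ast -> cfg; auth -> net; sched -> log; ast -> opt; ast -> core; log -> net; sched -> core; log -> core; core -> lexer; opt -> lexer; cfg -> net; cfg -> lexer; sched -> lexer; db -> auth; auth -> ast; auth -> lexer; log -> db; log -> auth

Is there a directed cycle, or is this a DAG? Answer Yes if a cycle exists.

No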